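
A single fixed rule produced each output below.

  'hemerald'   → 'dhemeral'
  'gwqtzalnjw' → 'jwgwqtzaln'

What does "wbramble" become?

The rule is to move the first 3 characters to the end (rotate left by 3), then swap the front and back halves of the string.
On "wbramble" that produces "ewbrambl".

ewbrambl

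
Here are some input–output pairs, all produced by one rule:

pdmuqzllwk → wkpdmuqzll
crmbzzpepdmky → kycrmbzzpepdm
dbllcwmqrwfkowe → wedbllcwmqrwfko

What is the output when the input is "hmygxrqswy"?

The rule is to move the last 2 characters to the front (rotate right by 2).
So "hmygxrqswy" becomes "wyhmygxrqs".

wyhmygxrqs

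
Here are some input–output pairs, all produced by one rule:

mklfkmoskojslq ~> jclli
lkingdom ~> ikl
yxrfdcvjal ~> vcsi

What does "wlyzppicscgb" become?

The pattern: shift every letter 3 places backward in the alphabet (wrapping around), then keep one character in every 3, starting at position 1 (positions 1st, 4th, 7th, ...).
"wlyzppicscgb" → "tivwmmfzpzdy" → "twfz".
(Check on "yxrfdcvjal": → "vuocazsgxi" → "vcsi" ✓)

twfz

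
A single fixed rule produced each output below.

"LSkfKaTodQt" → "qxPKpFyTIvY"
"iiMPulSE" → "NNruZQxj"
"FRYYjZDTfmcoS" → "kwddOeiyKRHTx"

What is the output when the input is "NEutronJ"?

sjZYWTSo

In each case the input is transformed by: flip the case of every letter, then shift every letter 5 places forward in the alphabet (wrapping around).
On "NEutronJ" that produces "sjZYWTSo".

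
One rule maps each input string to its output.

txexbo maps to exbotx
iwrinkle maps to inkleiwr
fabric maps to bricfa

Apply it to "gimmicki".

mickigim

In each case the input is transformed by: move the last character to the front, then swap the front and back halves of the string.
Starting from "gimmicki": after the first operation, "igimmick"; after the second, "mickigim".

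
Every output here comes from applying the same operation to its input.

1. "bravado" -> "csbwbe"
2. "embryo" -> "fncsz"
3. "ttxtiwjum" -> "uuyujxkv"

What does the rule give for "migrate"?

In each case the input is transformed by: shift every letter 1 place forward in the alphabet (wrapping around), then delete the last character.
"migrate" → "njhsbu".
(Check on "embryo": → "fncszp" → "fncsz" ✓)

njhsbu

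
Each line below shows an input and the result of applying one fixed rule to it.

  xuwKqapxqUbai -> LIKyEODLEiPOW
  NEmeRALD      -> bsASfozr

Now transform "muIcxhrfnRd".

In each case the input is transformed by: flip the case of every letter, then shift every letter 12 places backward in the alphabet (wrapping around).
Working it through for "muIcxhrfnRd": intermediate "MUiCXHRFNrD", final "AIwQLVFTBfR".

AIwQLVFTBfR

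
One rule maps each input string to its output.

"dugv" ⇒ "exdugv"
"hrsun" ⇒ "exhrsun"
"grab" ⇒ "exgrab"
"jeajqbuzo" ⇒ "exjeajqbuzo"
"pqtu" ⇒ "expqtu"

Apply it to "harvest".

The rule is to prepend "ex".
For "harvest" the result is "exharvest".

exharvest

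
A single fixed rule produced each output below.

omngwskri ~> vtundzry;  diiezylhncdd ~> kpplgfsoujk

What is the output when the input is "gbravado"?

Rule — delete the last character, then shift every letter 7 places forward in the alphabet (wrapping around).
For "gbravado", step one produces "gbravad"; step two turns that into "niyhchk".
(Check on "diiezylhncdd": → "diiezylhncd" → "kpplgfsoujk" ✓)

niyhchk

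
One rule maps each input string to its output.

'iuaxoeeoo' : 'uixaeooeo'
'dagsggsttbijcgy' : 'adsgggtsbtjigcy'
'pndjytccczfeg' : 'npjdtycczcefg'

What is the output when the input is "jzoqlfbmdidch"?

zjqoflmbidcdh

Looking at the pairs, the operation is to swap each adjacent pair of characters (1↔2, 3↔4, ...).
So "jzoqlfbmdidch" becomes "zjqoflmbidcdh".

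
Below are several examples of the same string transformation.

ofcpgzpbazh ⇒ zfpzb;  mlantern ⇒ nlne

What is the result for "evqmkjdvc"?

The pattern: keep every other character starting from the second (positions 2nd, 4th, 6th, ...), then move the last character to the front.
"evqmkjdvc" → "vmjv" → "vvmj".

vvmj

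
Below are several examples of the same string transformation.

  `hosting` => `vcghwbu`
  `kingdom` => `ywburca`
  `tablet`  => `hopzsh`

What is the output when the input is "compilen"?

qcadwzsb

In each case the input is transformed by: shift every letter 12 places backward in the alphabet (wrapping around).
Doing the same to "compilen": "qcadwzsb".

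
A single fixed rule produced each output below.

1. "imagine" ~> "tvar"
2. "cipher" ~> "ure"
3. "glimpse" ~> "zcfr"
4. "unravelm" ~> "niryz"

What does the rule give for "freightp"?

vtugc

Each output is the input with this applied: shift every letter 13 places forward in the alphabet (wrapping around) — i.e. ROT13, then delete the first 3 characters.
Starting from "freightp": after the first operation, "servtugc"; after the second, "vtugc".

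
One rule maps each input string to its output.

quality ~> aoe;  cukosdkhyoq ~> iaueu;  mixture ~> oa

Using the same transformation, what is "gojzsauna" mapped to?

The pattern: shift every letter 6 places forward in the alphabet (wrapping around), then keep only the vowels.
Applying both steps to "gojzsauna": "mupfygatg", then "ua".
(Check on "quality": → "wagroze" → "aoe" ✓)

ua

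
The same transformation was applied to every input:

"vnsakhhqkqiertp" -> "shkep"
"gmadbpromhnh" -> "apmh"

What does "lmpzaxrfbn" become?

pxb

The rule is to keep one character in every 3, starting at position 3 (positions 3rd, 6th, 9th, ...).
"lmpzaxrfbn" → "pxb".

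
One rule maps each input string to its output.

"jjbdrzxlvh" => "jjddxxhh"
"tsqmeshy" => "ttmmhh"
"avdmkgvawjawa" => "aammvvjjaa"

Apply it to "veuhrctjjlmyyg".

vvhhttllyy

The pattern: keep one character in every 3, starting at position 1 (positions 1st, 4th, 7th, ...), then double every character.
For "veuhrctjjlmyyg", step one produces "vhtly"; step two turns that into "vvhhttllyy".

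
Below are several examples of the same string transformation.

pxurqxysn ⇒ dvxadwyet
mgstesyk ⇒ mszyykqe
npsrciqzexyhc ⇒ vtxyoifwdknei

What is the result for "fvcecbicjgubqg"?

blkihiiomphamw

The transformation: shift every letter 6 places forward in the alphabet (wrapping around), then swap each adjacent pair of characters (1↔2, 3↔4, ...).
Working it through for "fvcecbicjgubqg": intermediate "lbikihoipmahwm", final "blkihiiomphamw".
(Check on "mgstesyk": → "smyzkyeq" → "mszyykqe" ✓)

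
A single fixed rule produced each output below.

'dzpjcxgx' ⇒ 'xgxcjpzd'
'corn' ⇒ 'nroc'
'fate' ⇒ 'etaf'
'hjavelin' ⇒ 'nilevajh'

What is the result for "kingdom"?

The transformation: reverse the string.
So "kingdom" becomes "modgnik".

modgnik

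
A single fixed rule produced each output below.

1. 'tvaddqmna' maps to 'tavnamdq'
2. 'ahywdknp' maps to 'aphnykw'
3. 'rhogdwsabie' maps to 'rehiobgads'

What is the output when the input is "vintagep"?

vpiengt

Each output is the input with this applied: take characters alternately from the front and the back (1st, last, 2nd, 2nd-last, ...), then delete the last character.
Starting from "vintagep": after the first operation, "vpiengta"; after the second, "vpiengt".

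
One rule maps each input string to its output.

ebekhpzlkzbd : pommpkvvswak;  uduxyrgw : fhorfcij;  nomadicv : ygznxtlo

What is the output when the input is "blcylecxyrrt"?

mewcncjjwipn

What's happening: take characters alternately from the front and the back (1st, last, 2nd, 2nd-last, ...), then shift every letter 11 places forward in the alphabet (wrapping around).
On "blcylecxyrrt": the first step gives "btlrcryylxec", and the second then gives "mewcncjjwipn".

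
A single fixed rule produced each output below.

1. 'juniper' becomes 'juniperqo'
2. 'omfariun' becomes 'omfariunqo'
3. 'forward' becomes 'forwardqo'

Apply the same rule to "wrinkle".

wrinkleqo

In each case the input is transformed by: append "qo".
Doing the same to "wrinkle": "wrinkleqo".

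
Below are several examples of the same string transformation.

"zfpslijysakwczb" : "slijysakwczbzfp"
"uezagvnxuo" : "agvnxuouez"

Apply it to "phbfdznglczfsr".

fdznglczfsrphb

The rule is to move the first 3 characters to the end (rotate left by 3).
For "phbfdznglczfsr" the result is "fdznglczfsrphb".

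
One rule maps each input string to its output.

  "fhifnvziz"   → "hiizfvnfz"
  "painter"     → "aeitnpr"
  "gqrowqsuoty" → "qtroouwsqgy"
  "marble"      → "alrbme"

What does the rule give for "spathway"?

Looking at the pairs, the operation is to take characters alternately from the front and the back (1st, last, 2nd, 2nd-last, ...), then move the first 2 characters to the end (rotate left by 2).
Starting from "spathway": after the first operation, "sypaawth"; after the second, "paawthsy".

paawthsy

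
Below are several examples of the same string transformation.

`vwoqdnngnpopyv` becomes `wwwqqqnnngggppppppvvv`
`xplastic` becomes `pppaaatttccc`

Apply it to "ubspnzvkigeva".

Looking at the pairs, the operation is to keep every other character starting from the second (positions 2nd, 4th, 6th, ...), then repeat every character 3 times.
Working it through for "ubspnzvkigeva": intermediate "bpzkgv", final "bbbpppzzzkkkgggvvv".

bbbpppzzzkkkgggvvv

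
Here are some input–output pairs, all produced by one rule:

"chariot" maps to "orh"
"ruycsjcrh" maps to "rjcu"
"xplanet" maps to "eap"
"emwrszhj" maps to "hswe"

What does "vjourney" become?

Looking at the pairs, the operation is to reverse the string, then keep every other character starting from the second (positions 2nd, 4th, 6th, ...).
Applying both steps to "vjourney": "yenruojv", then "erov".

erov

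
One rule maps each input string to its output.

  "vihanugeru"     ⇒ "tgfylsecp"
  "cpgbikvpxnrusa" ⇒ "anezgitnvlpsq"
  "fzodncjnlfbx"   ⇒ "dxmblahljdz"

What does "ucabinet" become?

Each output is the input with this applied: shift every letter 2 places backward in the alphabet (wrapping around), then delete the last character.
So "ucabinet" becomes "sayzglc".

sayzglc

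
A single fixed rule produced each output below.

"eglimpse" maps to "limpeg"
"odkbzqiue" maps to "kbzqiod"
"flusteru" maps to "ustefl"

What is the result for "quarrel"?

Each output is the input with this applied: delete the last 2 characters, then move the first 2 characters to the end (rotate left by 2).
Starting from "quarrel": after the first operation, "quarr"; after the second, "arrqu".

arrqu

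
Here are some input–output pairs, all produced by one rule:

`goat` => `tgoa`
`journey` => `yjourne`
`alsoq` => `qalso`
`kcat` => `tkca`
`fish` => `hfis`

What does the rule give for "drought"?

In each case the input is transformed by: move the last character to the front.
Applying that to "drought" gives "tdrough".

tdrough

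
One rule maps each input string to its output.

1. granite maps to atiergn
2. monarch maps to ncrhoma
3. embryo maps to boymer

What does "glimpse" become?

ispelgm

Each output is the input with this applied: swap each adjacent pair of characters (1↔2, 3↔4, ...), then move the first 3 characters to the end (rotate left by 3).
Starting from "glimpse": after the first operation, "lgmispe"; after the second, "ispelgm".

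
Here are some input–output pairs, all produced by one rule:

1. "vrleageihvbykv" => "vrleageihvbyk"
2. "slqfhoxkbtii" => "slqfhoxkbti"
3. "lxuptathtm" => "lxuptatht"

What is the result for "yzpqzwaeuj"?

In each case the input is transformed by: delete the last character.
Doing the same to "yzpqzwaeuj": "yzpqzwaeu".

yzpqzwaeu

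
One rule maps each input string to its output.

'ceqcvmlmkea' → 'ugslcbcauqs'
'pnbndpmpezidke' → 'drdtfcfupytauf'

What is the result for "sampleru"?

What's happening: move the first character to the end, then shift every letter 10 places backward in the alphabet (wrapping around).
Working it through for "sampleru": intermediate "amplerus", final "qcfbuhki".

qcfbuhki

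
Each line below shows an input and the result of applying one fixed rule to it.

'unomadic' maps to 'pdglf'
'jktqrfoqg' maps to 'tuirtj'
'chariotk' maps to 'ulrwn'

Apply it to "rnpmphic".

psklf

Looking at the pairs, the operation is to delete the first 3 characters, then shift every letter 3 places forward in the alphabet (wrapping around).
For "rnpmphic", step one produces "mphic"; step two turns that into "psklf".
(Check on "jktqrfoqg": → "qrfoqg" → "tuirtj" ✓)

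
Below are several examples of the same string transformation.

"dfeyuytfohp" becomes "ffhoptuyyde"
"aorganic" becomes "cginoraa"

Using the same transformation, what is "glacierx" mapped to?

egilrxac

The rule is to sort the characters into alphabetical order, then move the first 2 characters to the end (rotate left by 2).
Starting from "glacierx": after the first operation, "acegilrx"; after the second, "egilrxac".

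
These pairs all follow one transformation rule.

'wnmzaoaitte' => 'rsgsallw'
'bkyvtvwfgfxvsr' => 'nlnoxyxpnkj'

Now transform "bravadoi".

The transformation: shift every letter 8 places backward in the alphabet (wrapping around), then delete the first 3 characters.
"bravadoi" → "tjsnsvga" → "nsvga".

nsvga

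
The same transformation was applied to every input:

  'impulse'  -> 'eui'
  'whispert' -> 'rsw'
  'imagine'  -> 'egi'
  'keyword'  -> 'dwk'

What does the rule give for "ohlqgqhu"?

The rule is to keep one character in every 3, starting at position 1 (positions 1st, 4th, 7th, ...), then reverse the string.
On "ohlqgqhu": the first step gives "oqh", and the second then gives "hqo".

hqo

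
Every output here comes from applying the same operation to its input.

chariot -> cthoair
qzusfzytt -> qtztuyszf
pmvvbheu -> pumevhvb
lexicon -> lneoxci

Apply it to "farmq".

fqamr

Rule — take characters alternately from the front and the back (1st, last, 2nd, 2nd-last, ...).
"farmq" → "fqamr".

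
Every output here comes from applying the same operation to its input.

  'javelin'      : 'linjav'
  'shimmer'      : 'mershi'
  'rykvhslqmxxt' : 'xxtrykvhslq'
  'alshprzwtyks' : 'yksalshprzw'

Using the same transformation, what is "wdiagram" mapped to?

What's happening: move the last 3 characters to the front (rotate right by 3), then delete the last character.
For "wdiagram" the result is "ramwdia".
(Check on "javelin": → "linjave" → "linjav" ✓)

ramwdia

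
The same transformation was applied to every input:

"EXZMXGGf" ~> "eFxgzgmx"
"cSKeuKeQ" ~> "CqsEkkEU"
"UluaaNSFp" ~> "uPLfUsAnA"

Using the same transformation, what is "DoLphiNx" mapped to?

dXOnlIPH

In each case the input is transformed by: take characters alternately from the front and the back (1st, last, 2nd, 2nd-last, ...), then flip the case of every letter.
Starting from "DoLphiNx": after the first operation, "DxoNLiph"; after the second, "dXOnlIPH".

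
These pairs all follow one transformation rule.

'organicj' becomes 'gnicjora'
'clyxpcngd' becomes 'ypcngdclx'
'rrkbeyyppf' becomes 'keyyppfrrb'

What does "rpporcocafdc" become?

prcocafdcrpo

In each case the input is transformed by: move the first 3 characters to the end (rotate left by 3), then swap the first and last characters.
Applying both steps to "rpporcocafdc": "orcocafdcrpp", then "prcocafdcrpo".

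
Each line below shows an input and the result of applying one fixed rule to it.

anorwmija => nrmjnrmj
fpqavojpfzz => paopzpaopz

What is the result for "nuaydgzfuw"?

The transformation: keep every other character starting from the second (positions 2nd, 4th, 6th, ...), then write the whole string twice.
Applying both steps to "nuaydgzfuw": "uygfw", then "uygfwuygfw".
(Check on "anorwmija": → "nrmj" → "nrmjnrmj" ✓)

uygfwuygfw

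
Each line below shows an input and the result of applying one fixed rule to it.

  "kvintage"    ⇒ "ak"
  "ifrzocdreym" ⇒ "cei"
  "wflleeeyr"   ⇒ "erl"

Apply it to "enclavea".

Rule — move the first 3 characters to the end (rotate left by 3), then keep one character in every 3, starting at position 3 (positions 3rd, 6th, 9th, ...).
"enclavea" → "ve".

ve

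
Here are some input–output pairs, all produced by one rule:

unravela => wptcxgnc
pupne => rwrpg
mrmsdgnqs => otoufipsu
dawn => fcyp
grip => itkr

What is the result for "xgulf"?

ziwnh

In each case the input is transformed by: shift every letter 2 places forward in the alphabet (wrapping around).
Applying that to "xgulf" gives "ziwnh".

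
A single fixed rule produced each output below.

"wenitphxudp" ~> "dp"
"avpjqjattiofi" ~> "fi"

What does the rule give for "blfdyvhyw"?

Each output is the input with this applied: keep only the last 2 characters.
So "blfdyvhyw" becomes "yw".

yw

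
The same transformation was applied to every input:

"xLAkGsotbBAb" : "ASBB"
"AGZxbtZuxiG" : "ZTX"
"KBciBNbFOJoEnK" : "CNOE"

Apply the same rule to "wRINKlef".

Each output is the input with this applied: keep one character in every 3, starting at position 3 (positions 3rd, 6th, 9th, ...), then convert every letter to uppercase.
So "wRINKlef" becomes "IL".

IL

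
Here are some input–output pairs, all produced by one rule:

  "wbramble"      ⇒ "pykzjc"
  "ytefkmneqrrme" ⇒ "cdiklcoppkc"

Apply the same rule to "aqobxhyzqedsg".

Each output is the input with this applied: delete the first 2 characters, then shift every letter 2 places backward in the alphabet (wrapping around).
Starting from "aqobxhyzqedsg": after the first operation, "obxhyzqedsg"; after the second, "mzvfwxocbqe".

mzvfwxocbqe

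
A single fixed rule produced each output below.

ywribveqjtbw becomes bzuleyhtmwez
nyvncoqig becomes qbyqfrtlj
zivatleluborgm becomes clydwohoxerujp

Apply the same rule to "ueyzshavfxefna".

xhbcvkdyiahiqd

The rule is to shift every letter 3 places forward in the alphabet (wrapping around).
On "ueyzshavfxefna" that produces "xhbcvkdyiahiqd".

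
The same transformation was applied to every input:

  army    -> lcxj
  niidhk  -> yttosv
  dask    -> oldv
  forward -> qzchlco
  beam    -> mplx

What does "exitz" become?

pitek

The pattern: shift every letter 11 places forward in the alphabet (wrapping around).
Doing the same to "exitz": "pitek".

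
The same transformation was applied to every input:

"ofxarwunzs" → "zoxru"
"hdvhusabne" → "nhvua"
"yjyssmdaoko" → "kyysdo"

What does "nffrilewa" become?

Each output is the input with this applied: move the last 2 characters to the front (rotate right by 2), then keep every other character starting from the first (positions 1st, 3rd, 5th, ...).
"nffrilewa" → "wanffrile" → "wnfie".

wnfie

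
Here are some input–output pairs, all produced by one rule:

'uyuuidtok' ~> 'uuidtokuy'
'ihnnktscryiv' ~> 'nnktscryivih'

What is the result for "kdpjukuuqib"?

Each output is the input with this applied: move the first 2 characters to the end (rotate left by 2).
For "kdpjukuuqib" the result is "pjukuuqibkd".

pjukuuqibkd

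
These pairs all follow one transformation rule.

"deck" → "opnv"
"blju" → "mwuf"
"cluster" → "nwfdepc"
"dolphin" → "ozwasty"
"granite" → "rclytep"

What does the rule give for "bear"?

Each output is the input with this applied: shift every letter 11 places forward in the alphabet (wrapping around).
On "bear" that produces "mplc".

mplc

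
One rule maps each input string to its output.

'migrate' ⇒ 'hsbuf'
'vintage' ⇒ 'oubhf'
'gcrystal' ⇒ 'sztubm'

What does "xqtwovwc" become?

uxpwxd

Each output is the input with this applied: shift every letter 1 place forward in the alphabet (wrapping around), then delete the first 2 characters.
On "xqtwovwc": the first step gives "yruxpwxd", and the second then gives "uxpwxd".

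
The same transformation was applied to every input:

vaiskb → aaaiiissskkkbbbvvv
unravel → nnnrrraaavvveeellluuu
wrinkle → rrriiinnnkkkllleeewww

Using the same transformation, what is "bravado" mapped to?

In each case the input is transformed by: move the first character to the end, then repeat every character 3 times.
So "bravado" becomes "rrraaavvvaaadddooobbb".

rrraaavvvaaadddooobbb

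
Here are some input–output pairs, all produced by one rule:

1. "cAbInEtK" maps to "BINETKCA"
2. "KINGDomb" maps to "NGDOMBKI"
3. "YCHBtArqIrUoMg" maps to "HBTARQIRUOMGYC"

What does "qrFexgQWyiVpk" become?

FEXGQWYIVPKQR

Looking at the pairs, the operation is to move the first 2 characters to the end (rotate left by 2), then convert every letter to uppercase.
So "qrFexgQWyiVpk" becomes "FEXGQWYIVPKQR".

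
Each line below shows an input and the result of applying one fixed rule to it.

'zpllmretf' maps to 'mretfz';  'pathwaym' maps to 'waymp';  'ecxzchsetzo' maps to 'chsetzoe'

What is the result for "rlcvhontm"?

The pattern: move the first character to the end, then delete the first 3 characters.
On "rlcvhontm": the first step gives "lcvhontmr", and the second then gives "hontmr".

hontmr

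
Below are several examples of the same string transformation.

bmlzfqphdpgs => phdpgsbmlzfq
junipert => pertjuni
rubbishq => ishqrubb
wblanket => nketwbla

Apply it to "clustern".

ternclus

The transformation: swap the front and back halves of the string.
For "clustern" the result is "ternclus".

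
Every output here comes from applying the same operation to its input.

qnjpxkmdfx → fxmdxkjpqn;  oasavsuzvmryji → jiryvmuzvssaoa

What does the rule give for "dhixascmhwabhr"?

hrabhwcmasixdh

In each case the input is transformed by: reverse the string, then swap each adjacent pair of characters (1↔2, 3↔4, ...).
Applying both steps to "dhixascmhwabhr": "rhbawhmcsaxihd", then "hrabhwcmasixdh".
(Check on "oasavsuzvmryji": → "ijyrmvzusvasao" → "jiryvmuzvssaoa" ✓)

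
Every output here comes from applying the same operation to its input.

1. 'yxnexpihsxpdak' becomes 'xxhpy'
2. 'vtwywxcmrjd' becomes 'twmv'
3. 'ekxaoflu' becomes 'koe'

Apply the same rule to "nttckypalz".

Looking at the pairs, the operation is to swap the first and last characters, then keep one character in every 3, starting at position 2 (positions 2nd, 5th, 8th, ...).
Starting from "nttckypalz": after the first operation, "zttckypaln"; after the second, "tka".

tka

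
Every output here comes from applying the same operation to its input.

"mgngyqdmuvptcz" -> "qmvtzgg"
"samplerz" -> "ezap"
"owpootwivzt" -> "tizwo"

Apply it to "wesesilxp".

The transformation: keep every other character starting from the second (positions 2nd, 4th, 6th, ...), then move the first 2 characters to the end (rotate left by 2).
Applying both steps to "wesesilxp": "eeix", then "ixee".

ixee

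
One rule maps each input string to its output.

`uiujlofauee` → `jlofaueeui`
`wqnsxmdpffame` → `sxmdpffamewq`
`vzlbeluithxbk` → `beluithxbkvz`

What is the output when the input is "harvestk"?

Looking at the pairs, the operation is to move the first 3 characters to the end (rotate left by 3), then delete the last character.
On "harvestk": the first step gives "vestkhar", and the second then gives "vestkha".
(Check on "uiujlofauee": → "jlofaueeuiu" → "jlofaueeui" ✓)

vestkha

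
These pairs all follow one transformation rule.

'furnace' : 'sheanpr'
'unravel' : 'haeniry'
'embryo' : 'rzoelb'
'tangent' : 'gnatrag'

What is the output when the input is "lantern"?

ynagrea

The pattern: shift every letter 13 places forward in the alphabet (wrapping around) — i.e. ROT13.
On "lantern" that produces "ynagrea".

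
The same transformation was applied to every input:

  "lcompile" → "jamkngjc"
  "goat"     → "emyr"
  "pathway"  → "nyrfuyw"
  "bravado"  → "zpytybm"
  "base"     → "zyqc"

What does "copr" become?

What's happening: shift every letter 2 places backward in the alphabet (wrapping around).
On "copr" that produces "amnp".

amnp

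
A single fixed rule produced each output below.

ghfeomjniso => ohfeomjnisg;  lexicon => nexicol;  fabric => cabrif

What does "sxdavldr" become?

Each output is the input with this applied: swap the first and last characters.
For "sxdavldr" the result is "rxdavlds".

rxdavlds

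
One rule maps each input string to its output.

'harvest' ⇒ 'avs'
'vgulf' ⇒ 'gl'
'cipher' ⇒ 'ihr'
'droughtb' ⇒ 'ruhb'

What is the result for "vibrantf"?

The transformation: keep every other character starting from the second (positions 2nd, 4th, 6th, ...).
Doing the same to "vibrantf": "irnf".

irnf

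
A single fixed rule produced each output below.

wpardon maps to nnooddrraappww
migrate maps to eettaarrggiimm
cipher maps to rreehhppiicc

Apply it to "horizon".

nnoozziirroohh

Each output is the input with this applied: reverse the string, then double every character.
Applying both steps to "horizon": "noziroh", then "nnoozziirroohh".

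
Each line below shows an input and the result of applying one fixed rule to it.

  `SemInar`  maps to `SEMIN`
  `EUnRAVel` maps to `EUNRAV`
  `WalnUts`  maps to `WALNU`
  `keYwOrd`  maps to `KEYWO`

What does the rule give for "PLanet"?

PLAN

Rule — delete the last 2 characters, then convert every letter to uppercase.
"PLanet" → "PLan" → "PLAN".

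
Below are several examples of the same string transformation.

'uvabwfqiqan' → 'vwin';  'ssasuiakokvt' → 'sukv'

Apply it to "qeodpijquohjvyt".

epqhy

What's happening: keep one character in every 3, starting at position 2 (positions 2nd, 5th, 8th, ...).
For "qeodpijquohjvyt" the result is "epqhy".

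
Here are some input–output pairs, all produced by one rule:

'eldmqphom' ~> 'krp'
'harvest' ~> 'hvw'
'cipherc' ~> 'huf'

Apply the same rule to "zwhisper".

shu

Rule — shift every letter 3 places forward in the alphabet (wrapping around), then keep only the last 3 characters.
On "zwhisper": the first step gives "czklvshu", and the second then gives "shu".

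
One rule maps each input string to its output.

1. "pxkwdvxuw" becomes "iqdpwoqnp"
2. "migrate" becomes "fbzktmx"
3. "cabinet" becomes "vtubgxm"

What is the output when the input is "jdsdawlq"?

cwlwtpej

The transformation: shift every letter 7 places backward in the alphabet (wrapping around).
"jdsdawlq" → "cwlwtpej".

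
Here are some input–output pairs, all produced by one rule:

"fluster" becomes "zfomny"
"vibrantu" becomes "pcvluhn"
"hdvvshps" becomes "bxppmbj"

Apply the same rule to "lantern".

The pattern: delete the last character, then shift every letter 6 places backward in the alphabet (wrapping around).
On "lantern": the first step gives "lanter", and the second then gives "fuhnyl".

fuhnyl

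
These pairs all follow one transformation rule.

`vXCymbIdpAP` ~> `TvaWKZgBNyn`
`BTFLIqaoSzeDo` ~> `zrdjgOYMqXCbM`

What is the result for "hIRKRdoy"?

In each case the input is transformed by: flip the case of every letter, then shift every letter 2 places backward in the alphabet (wrapping around).
Working it through for "hIRKRdoy": intermediate "HirkrDOY", final "FgpipBMW".

FgpipBMW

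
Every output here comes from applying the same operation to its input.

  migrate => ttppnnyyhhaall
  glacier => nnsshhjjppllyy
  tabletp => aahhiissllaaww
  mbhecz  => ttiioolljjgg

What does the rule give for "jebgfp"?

qqlliinnmmww

Looking at the pairs, the operation is to shift every letter 7 places forward in the alphabet (wrapping around), then double every character.
For "jebgfp", step one produces "qlinmw"; step two turns that into "qqlliinnmmww".
(Check on "migrate": → "tpnyhal" → "ttppnnyyhhaall" ✓)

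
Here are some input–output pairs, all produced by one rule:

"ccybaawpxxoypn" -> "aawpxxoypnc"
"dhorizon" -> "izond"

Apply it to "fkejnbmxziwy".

nbmxziwyf

The rule is to move the first character to the end, then delete the first 3 characters.
For "fkejnbmxziwy", step one produces "kejnbmxziwyf"; step two turns that into "nbmxziwyf".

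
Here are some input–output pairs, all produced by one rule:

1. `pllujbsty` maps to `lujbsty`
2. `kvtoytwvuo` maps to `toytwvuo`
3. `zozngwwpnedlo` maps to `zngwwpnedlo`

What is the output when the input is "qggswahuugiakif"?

What's happening: delete the first 2 characters.
So "qggswahuugiakif" becomes "gswahuugiakif".

gswahuugiakif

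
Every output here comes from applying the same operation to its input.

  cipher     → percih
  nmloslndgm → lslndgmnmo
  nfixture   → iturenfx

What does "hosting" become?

The transformation: move the first 3 characters to the end (rotate left by 3), then swap the first and last characters.
On "hosting": the first step gives "tinghos", and the second then gives "singhot".

singhot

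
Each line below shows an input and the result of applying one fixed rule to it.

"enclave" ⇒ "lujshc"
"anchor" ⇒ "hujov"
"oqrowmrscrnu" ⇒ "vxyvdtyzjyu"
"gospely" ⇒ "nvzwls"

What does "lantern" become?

Rule — shift every letter 7 places forward in the alphabet (wrapping around), then delete the last character.
Working it through for "lantern": intermediate "shualyu", final "shualy".

shualy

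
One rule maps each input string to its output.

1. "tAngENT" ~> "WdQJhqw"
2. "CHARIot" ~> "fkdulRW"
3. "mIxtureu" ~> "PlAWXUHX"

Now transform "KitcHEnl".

nLWFkhQO

The rule is to flip the case of every letter, then shift every letter 3 places forward in the alphabet (wrapping around).
For "KitcHEnl" the result is "nLWFkhQO".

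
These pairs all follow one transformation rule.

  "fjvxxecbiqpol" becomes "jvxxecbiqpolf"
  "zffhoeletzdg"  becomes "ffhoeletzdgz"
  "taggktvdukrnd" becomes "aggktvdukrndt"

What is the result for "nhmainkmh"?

hmainkmhn

The rule is to move the first character to the end.
Doing the same to "nhmainkmh": "hmainkmhn".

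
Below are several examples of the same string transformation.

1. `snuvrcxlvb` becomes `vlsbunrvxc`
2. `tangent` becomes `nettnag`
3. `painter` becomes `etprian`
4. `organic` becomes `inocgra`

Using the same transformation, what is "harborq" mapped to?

Rule — move the last 3 characters to the front (rotate right by 3), then swap each adjacent pair of characters (1↔2, 3↔4, ...).
Applying both steps to "harborq": "orqharb", then "rohqrab".

rohqrab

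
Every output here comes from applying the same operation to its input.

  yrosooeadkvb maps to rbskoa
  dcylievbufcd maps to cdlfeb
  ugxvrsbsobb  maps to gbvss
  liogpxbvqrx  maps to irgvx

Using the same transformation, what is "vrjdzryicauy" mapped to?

What's happening: keep every other character starting from the second (positions 2nd, 4th, 6th, ...), then take characters alternately from the front and the back (1st, last, 2nd, 2nd-last, ...).
Working it through for "vrjdzryicauy": intermediate "rdriay", final "rydari".

rydari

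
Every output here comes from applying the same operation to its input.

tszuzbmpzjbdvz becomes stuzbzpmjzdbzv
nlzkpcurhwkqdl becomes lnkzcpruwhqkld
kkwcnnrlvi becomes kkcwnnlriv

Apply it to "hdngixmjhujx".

dhgnxijmuhxj

What's happening: swap each adjacent pair of characters (1↔2, 3↔4, ...).
For "hdngixmjhujx" the result is "dhgnxijmuhxj".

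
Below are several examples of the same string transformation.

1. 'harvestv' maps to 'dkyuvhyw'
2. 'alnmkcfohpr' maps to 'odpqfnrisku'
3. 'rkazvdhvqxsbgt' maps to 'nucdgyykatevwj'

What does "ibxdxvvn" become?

elgayaqy

Each output is the input with this applied: shift every letter 3 places forward in the alphabet (wrapping around), then swap each adjacent pair of characters (1↔2, 3↔4, ...).
"ibxdxvvn" → "elgayaqy".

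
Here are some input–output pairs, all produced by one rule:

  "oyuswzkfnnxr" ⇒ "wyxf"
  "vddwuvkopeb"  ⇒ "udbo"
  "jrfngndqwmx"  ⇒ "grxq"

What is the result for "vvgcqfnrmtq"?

qvqr

The rule is to keep one character in every 3, starting at position 2 (positions 2nd, 5th, 8th, ...), then swap each adjacent pair of characters (1↔2, 3↔4, ...).
Working it through for "vvgcqfnrmtq": intermediate "vqrq", final "qvqr".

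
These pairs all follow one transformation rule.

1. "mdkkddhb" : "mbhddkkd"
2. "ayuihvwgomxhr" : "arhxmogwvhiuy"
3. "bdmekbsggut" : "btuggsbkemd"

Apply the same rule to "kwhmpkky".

kykkpmhw

The rule is to reverse the string, then move the last character to the front.
So "kwhmpkky" becomes "kykkpmhw".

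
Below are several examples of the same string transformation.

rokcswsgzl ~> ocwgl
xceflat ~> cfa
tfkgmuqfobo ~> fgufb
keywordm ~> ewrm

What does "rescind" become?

What's happening: keep every other character starting from the second (positions 2nd, 4th, 6th, ...).
Applying that to "rescind" gives "ecn".

ecn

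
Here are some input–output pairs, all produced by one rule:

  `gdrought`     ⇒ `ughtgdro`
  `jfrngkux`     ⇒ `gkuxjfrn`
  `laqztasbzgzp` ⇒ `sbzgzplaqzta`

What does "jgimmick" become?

The rule is to swap the front and back halves of the string.
For "jgimmick" the result is "mickjgim".

mickjgim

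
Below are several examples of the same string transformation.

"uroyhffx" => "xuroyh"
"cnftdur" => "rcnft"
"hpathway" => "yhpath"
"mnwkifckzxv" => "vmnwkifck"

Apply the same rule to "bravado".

Each output is the input with this applied: move the last 3 characters to the front (rotate right by 3), then delete the first 2 characters.
On "bravado" that produces "obrav".

obrav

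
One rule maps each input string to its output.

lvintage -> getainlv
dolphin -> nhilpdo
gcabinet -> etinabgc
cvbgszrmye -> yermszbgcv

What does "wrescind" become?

Looking at the pairs, the operation is to swap each adjacent pair of characters (1↔2, 3↔4, ...), then reverse the string.
Applying both steps to "wrescind": "rwseicdn", then "ndcieswr".

ndcieswr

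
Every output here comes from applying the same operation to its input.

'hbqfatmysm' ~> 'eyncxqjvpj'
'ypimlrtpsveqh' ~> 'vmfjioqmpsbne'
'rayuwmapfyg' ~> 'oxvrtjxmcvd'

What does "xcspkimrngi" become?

The rule is to shift every letter 3 places backward in the alphabet (wrapping around).
So "xcspkimrngi" becomes "uzpmhfjokdf".

uzpmhfjokdf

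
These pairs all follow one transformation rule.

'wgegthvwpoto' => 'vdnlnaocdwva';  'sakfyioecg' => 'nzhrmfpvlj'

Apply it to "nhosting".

Looking at the pairs, the operation is to move the last character to the front, then shift every letter 7 places forward in the alphabet (wrapping around).
For "nhosting", step one produces "gnhostin"; step two turns that into "nuovzapu".

nuovzapu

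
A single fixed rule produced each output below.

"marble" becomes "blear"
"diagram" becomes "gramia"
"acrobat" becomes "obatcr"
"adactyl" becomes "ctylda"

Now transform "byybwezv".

bwezvyy

The transformation: delete the first character, then move the first 2 characters to the end (rotate left by 2).
For "byybwezv" the result is "bwezvyy".
(Check on "marble": → "arble" → "blear" ✓)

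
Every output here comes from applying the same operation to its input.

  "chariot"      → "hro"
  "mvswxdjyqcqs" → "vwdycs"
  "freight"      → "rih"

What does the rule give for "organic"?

The pattern: keep every other character starting from the second (positions 2nd, 4th, 6th, ...).
So "organic" becomes "rai".

rai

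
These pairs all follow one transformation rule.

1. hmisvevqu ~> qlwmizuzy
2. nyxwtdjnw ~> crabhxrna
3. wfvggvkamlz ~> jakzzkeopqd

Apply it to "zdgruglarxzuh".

The rule is to swap each adjacent pair of characters (1↔2, 3↔4, ...), then shift every letter 4 places forward in the alphabet (wrapping around).
Starting from "zdgruglarxzuh": after the first operation, "dzrggualxruzh"; after the second, "hdvkkyepbvydl".
(Check on "wfvggvkamlz": → "fwgvvgaklmz" → "jakzzkeopqd" ✓)

hdvkkyepbvydl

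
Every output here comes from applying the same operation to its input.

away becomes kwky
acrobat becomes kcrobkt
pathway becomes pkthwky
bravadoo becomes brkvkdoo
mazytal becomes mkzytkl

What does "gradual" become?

The rule is to replace every "a" with "k".
"gradual" → "grkdukl".

grkdukl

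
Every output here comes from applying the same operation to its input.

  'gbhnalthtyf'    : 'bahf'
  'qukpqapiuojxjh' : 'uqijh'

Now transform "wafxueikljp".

aukp

Rule — keep one character in every 3, starting at position 2 (positions 2nd, 5th, 8th, ...).
So "wafxueikljp" becomes "aukp".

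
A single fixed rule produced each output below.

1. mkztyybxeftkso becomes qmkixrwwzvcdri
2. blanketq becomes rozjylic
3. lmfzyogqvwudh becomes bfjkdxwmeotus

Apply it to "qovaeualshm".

Looking at the pairs, the operation is to move the last 2 characters to the front (rotate right by 2), then shift every letter 2 places backward in the alphabet (wrapping around).
Starting from "qovaeualshm": after the first operation, "hmqovaeuals"; after the second, "fkomtycsyjq".
(Check on "lmfzyogqvwudh": → "dhlmfzyogqvwu" → "bfjkdxwmeotus" ✓)

fkomtycsyjq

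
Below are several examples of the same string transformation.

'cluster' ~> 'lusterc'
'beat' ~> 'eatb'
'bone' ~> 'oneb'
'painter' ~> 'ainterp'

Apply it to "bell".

ellb

In each case the input is transformed by: move the first character to the end.
So "bell" becomes "ellb".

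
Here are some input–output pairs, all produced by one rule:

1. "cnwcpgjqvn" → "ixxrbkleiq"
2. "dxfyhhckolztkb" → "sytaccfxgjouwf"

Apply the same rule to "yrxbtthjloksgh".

mtwsooecjgnfcb

The pattern: shift every letter 5 places backward in the alphabet (wrapping around), then swap each adjacent pair of characters (1↔2, 3↔4, ...).
For "yrxbtthjloksgh", step one produces "tmswoocegjfnbc"; step two turns that into "mtwsooecjgnfcb".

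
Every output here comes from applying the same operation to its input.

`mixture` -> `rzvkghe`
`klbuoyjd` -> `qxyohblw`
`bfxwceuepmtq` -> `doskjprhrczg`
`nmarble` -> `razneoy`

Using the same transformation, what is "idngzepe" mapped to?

rvqatmrc

The pattern: shift every letter 13 places forward in the alphabet (wrapping around) — i.e. ROT13, then move the last character to the front.
"idngzepe" → "vqatmrcr" → "rvqatmrc".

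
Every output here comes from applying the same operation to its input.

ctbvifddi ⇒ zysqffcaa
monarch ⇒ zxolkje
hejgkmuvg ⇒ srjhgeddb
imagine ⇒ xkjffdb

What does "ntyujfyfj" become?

What's happening: shift every letter 3 places backward in the alphabet (wrapping around), then sort the characters into reverse alphabetical order.
Starting from "ntyujfyfj": after the first operation, "kqvrgcvcg"; after the second, "vvrqkggcc".

vvrqkggcc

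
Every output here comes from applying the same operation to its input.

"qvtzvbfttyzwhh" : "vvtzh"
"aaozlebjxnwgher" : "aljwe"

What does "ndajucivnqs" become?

Looking at the pairs, the operation is to keep one character in every 3, starting at position 2 (positions 2nd, 5th, 8th, ...).
Applying that to "ndajucivnqs" gives "duvs".

duvs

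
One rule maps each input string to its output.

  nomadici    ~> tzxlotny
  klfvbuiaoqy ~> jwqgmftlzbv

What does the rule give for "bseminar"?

cdpxtylm

In each case the input is transformed by: swap the first and last characters, then shift every letter 11 places forward in the alphabet (wrapping around).
Starting from "bseminar": after the first operation, "rseminab"; after the second, "cdpxtylm".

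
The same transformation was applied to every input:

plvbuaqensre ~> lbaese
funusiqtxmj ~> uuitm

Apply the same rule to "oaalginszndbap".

Rule — keep every other character starting from the second (positions 2nd, 4th, 6th, ...).
On "oaalginszndbap" that produces "alisnbp".

alisnbp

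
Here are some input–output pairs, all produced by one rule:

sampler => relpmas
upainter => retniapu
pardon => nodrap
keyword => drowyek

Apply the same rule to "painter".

What's happening: reverse the string.
Doing the same to "painter": "retniap".

retniap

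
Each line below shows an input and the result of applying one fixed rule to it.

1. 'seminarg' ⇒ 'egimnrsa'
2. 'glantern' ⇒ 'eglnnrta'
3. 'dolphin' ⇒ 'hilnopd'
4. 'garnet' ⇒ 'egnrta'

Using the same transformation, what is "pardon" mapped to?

dnopra

The pattern: sort the characters into alphabetical order, then move the first character to the end.
For "pardon", step one produces "adnopr"; step two turns that into "dnopra".
(Check on "garnet": → "aegnrt" → "egnrta" ✓)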